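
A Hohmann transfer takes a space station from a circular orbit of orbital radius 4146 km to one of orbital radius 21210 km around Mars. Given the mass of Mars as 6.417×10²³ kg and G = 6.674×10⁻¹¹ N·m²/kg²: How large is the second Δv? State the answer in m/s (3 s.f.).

Δv ≈ 608 m/s

μ = GM = 6.674×10⁻¹¹ × 6.417×10²³ = 4.283×10¹³ m³/s².
r₁ = 4146 km = 4.146×10⁶ m.
r₂ = 21210 km = 2.121×10⁷ m.
Transfer ellipse a_t = (r₁ + r₂)/2 = 1.268×10⁷ m.
At r₁: circular v_c1 = √(μ/r₁) = 3214 m/s; transfer-periapsis v_p = √[μ(2/r₁ − 1/a_t)] = 4157 m/s.
At r₂: circular v_c2 = √(μ/r₂) = 1421 m/s; transfer-apoapsis v_a = √[μ(2/r₂ − 1/a_t)] = 812.6 m/s.
Δv₂ = v_c2 − v_a = 608.4 m/s.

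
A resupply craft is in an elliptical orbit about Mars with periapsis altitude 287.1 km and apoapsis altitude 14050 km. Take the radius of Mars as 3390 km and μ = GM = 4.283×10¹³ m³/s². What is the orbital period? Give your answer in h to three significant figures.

r_p = 3390 + 287.1 = 3677.1 km = 3.6771×10⁶ m.
r_a = 3390 + 14050 = 17440 km = 1.7440×10⁷ m.
Semi-major axis a = (r_p + r_a)/2 = (3677.1 + 17440)/2 = 10559 km = 1.056×10⁷ m.
By Kepler's third law T = 2π√(a³/μ) = 2π × 5.242×10³ = 3.294×10⁴ s.
= 9.150 h.

T ≈ 9.15 h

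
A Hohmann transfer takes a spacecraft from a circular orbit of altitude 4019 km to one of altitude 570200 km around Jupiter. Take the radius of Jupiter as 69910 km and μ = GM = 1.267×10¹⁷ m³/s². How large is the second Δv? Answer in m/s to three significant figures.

r₁ = 69910 + 4019 = 73929 km = 7.3929×10⁷ m.
r₂ = 69910 + 570200 = 640110 km = 6.4011×10⁸ m.
Transfer ellipse a_t = (r₁ + r₂)/2 = 3.570×10⁸ m.
At r₁: circular v_c1 = √(μ/r₁) = 41400 m/s; transfer-perijove v_p = √[μ(2/r₁ − 1/a_t)] = 55430 m/s.
At r₂: circular v_c2 = √(μ/r₂) = 14070 m/s; transfer-apojove v_a = √[μ(2/r₂ − 1/a_t)] = 6402 m/s.
Δv₂ = v_c2 − v_a = 7667 m/s.

Δv ≈ 7670 m/s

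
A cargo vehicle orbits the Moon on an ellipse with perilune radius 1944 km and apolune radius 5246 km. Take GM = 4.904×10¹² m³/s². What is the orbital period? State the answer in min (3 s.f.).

T ≈ 322 min

Semi-major axis a = (r_p + r_a)/2 = (1944.0 + 5246.0)/2 = 3595.0 km = 3.595×10⁶ m.
By Kepler's third law T = 2π√(a³/μ) = 2π × 3.078×10³ = 1.934×10⁴ s.
= 322.3 min.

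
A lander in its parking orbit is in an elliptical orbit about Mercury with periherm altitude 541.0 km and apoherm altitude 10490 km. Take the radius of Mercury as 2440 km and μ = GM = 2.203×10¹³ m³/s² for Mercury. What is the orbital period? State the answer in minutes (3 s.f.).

T ≈ 501 minutes

r_p = 2440 + 541.0 = 2981.0 km = 2.9810×10⁶ m.
r_a = 2440 + 10490 = 12930 km = 1.2930×10⁷ m.
Semi-major axis a = (r_p + r_a)/2 = (2981.0 + 12930)/2 = 7955.5 km = 7.956×10⁶ m.
By Kepler's third law T = 2π√(a³/μ) = 2π × 4.781×10³ = 3.004×10⁴ s.
= 500.6 minutes.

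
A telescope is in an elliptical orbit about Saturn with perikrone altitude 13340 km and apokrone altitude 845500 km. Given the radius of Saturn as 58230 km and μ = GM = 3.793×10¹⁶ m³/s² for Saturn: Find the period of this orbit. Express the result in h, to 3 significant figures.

r_p = 58230 + 13340 = 71570 km = 7.1570×10⁷ m.
r_a = 58230 + 845500 = 903730 km = 9.0373×10⁸ m.
Semi-major axis a = (r_p + r_a)/2 = (71570 + 9.0373×10⁵)/2 = 4.8765×10⁵ km = 4.876×10⁸ m.
By Kepler's third law T = 2π√(a³/μ) = 2π × 5.529×10⁴ = 3.474×10⁵ s.
= 96.50 h.

T ≈ 96.5 h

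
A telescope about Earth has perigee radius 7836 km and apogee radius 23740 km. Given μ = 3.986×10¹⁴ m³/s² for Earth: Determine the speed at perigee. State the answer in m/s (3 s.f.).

v ≈ 8750 m/s

Semi-major axis a = (r_p + r_a)/2 = 15788 km = 1.579×10⁷ m.
Vis-viva: v² = μ(2/r − 1/a) = 3.986×10¹⁴ × (2.552×10⁻⁷ − 6.334×10⁻⁸) = 7.649×10⁷ m²/s².
v = 8746 m/s.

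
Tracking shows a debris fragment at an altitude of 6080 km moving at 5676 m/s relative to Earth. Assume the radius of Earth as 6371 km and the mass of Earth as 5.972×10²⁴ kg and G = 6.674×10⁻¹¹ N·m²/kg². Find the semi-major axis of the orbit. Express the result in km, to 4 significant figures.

μ = GM = 6.674×10⁻¹¹ × 5.972×10²⁴ = 3.986×10¹⁴ m³/s².
r = 6371 + 6080 = 12451 km = 1.245×10⁷ m.
Specific orbital energy ε = v²/2 − μ/r = (5676)²/2 − 3.986×10¹⁴/1.245×10⁷ = -1.590×10⁷ J/kg.
Since ε = −μ/(2a), a = −μ/(2ε) = 1.253×10⁷ m = 12532 km.

a ≈ 12530 km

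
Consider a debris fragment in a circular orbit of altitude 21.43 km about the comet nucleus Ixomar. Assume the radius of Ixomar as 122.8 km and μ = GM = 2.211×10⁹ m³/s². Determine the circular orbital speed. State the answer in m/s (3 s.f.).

v ≈ 124 m/s

r = 122.8 + 21.43 = 144.23 km = 1.4423×10⁵ m.
For a circular orbit v = √(μ/r) = √(2.211×10⁹ / 1.442×10⁵) = √(1.533×10⁴) = 123.8 m/s.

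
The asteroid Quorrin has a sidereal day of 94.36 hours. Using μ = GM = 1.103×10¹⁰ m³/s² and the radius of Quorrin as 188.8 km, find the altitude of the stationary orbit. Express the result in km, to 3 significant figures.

h_sync ≈ 2990 km

T = 94.36 hours = 3.397×10⁵ s.
A synchronous orbit has period T, so by Kepler's third law a = (μT²/4π²)^(1/3).
μT²/4π² = 1.103×10¹⁰ × (3.397×10⁵)² / 39.48 = 3.224×10¹⁹ m³.
a = 3.183×10⁶ m = 3182.7 km.
Altitude h = a − R = 3182.7 − 188.8 = 2993.9 km.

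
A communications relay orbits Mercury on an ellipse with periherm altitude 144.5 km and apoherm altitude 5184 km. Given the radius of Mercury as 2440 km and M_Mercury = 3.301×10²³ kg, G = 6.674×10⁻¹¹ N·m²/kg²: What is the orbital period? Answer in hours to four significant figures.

T ≈ 4.288 hours

μ = GM = 6.674×10⁻¹¹ × 3.301×10²³ = 2.203×10¹³ m³/s².
r_p = 2440 + 144.5 = 2584.5 km = 2.5845×10⁶ m.
r_a = 2440 + 5184 = 7624.0 km = 7.6240×10⁶ m.
Semi-major axis a = (r_p + r_a)/2 = (2584.5 + 7624.0)/2 = 5104.2 km = 5.104×10⁶ m.
By Kepler's third law T = 2π√(a³/μ) = 2π × 2.457×10³ = 1.544×10⁴ s.
= 4.288 hours.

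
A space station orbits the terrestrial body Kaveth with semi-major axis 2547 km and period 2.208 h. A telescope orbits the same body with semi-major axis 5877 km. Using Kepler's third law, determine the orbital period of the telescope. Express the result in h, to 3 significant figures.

T₂ ≈ 7.74 h

Kepler's third law: T² ∝ a³, so T₂ = T₁ (a₂/a₁)^(3/2).
a₂/a₁ = 2.307, (a₂/a₁)^(3/2) = 3.505.
T₂ = 2.208 × 3.505 = 7.739 h.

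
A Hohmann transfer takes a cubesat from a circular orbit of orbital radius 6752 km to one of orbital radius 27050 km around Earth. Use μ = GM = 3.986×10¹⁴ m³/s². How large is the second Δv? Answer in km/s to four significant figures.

r₁ = 6752 km = 6.752×10⁶ m.
r₂ = 27050 km = 2.705×10⁷ m.
Transfer ellipse a_t = (r₁ + r₂)/2 = 1.690×10⁷ m.
At r₁: circular v_c1 = √(μ/r₁) = 7683 m/s; transfer-perigee v_p = √[μ(2/r₁ − 1/a_t)] = 9720 m/s.
At r₂: circular v_c2 = √(μ/r₂) = 3839 m/s; transfer-apogee v_a = √[μ(2/r₂ − 1/a_t)] = 2426 m/s.
Δv₂ = v_c2 − v_a = 1412 m/s.
= 1.412 km/s.

Δv ≈ 1.412 km/s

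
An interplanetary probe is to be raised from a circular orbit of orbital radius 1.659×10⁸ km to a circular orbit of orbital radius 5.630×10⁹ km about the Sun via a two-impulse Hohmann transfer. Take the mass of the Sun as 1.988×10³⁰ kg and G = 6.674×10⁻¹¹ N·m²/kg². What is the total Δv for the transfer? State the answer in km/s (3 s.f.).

Δv_total ≈ 14.8 km/s

μ = GM = 6.674×10⁻¹¹ × 1.988×10³⁰ = 1.327×10²⁰ m³/s².
r₁ = 1.659×10⁸ km = 1.659×10¹¹ m.
r₂ = 5.630×10⁹ km = 5.630×10¹² m.
Transfer ellipse a_t = (r₁ + r₂)/2 = 2.898×10¹² m.
At r₁: circular v_c1 = √(μ/r₁) = 28280 m/s; transfer-perihelion v_p = √[μ(2/r₁ − 1/a_t)] = 39420 m/s.
Δv₁ = v_p − v_c1 = 11140 m/s.
At r₂: circular v_c2 = √(μ/r₂) = 4855 m/s; transfer-aphelion v_a = √[μ(2/r₂ − 1/a_t)] = 1162 m/s.
Δv₂ = v_c2 − v_a = 3693 m/s.
Total Δv = Δv₁ + Δv₂ = 14830 m/s = 14.83 km/s.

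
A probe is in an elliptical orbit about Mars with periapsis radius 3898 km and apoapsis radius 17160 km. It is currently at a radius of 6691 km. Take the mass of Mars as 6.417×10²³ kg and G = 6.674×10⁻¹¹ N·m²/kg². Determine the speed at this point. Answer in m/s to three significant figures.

μ = GM = 6.674×10⁻¹¹ × 6.417×10²³ = 4.283×10¹³ m³/s².
Semi-major axis a = (r_p + r_a)/2 = 10529 km = 1.053×10⁷ m.
Vis-viva: v² = μ(2/r − 1/a) = 4.283×10¹³ × (2.989×10⁻⁷ − 9.498×10⁻⁸) = 8.734×10⁶ m²/s².
v = 2955 m/s.

v ≈ 2960 m/s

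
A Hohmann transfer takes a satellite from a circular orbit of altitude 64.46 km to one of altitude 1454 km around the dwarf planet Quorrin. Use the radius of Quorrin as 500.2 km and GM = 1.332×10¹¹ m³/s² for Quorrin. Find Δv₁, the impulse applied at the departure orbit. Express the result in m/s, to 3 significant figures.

r₁ = 500.2 + 64.46 = 564.66 km = 5.6466×10⁵ m.
r₂ = 500.2 + 1454 = 1954.2 km = 1.9542×10⁶ m.
Transfer ellipse a_t = (r₁ + r₂)/2 = 1.259×10⁶ m.
At r₁: circular v_c1 = √(μ/r₁) = 485.7 m/s; transfer-periapsis v_p = √[μ(2/r₁ − 1/a_t)] = 605.0 m/s.
Δv₁ = v_p − v_c1 = 119.3 m/s.

Δv ≈ 119 m/s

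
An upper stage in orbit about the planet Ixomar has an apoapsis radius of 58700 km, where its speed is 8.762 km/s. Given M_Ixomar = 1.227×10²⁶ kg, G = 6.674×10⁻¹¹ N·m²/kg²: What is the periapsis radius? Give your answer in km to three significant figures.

periapsis radius ≈ 22300 km

μ = GM = 6.674×10⁻¹¹ × 1.227×10²⁶ = 8.189×10¹⁵ m³/s².
r_a = 5.870×10⁷ m.
Specific energy ε = v²/2 − μ/r = -1.011×10⁸ J/kg, so a = −μ/(2ε) = 4.049×10⁷ m.
The apsides satisfy r_p + r_a = 2a, so the periapsis radius is 2a − r_a = 2.228×10⁷ m = 22283 km.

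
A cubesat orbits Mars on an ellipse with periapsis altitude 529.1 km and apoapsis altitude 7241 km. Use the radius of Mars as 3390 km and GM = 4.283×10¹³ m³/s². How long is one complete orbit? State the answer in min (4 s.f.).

r_p = 3390 + 529.1 = 3919.1 km = 3.9191×10⁶ m.
r_a = 3390 + 7241 = 10631 km = 1.0631×10⁷ m.
Semi-major axis a = (r_p + r_a)/2 = (3919.1 + 10631)/2 = 7275.1 km = 7.275×10⁶ m.
By Kepler's third law T = 2π√(a³/μ) = 2π × 2.998×10³ = 1.884×10⁴ s.
= 314.0 min.

T ≈ 314.0 min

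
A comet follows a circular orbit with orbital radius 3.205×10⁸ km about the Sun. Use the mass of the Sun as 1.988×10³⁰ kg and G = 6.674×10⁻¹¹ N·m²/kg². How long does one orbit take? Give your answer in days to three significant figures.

μ = GM = 6.674×10⁻¹¹ × 1.988×10³⁰ = 1.327×10²⁰ m³/s².
r = 3.205×10⁸ km = 3.205×10¹¹ m.
Kepler's third law: T = 2π√(r³/μ) = 2π√((3.205×10¹¹)³ / 1.327×10²⁰).
r³/μ = 2.481×10¹⁴ s², so T = 2π × 1.575×10⁷ = 9.897×10⁷ s.
Converting: 9.897×10⁷ s ÷ 86400 = 1146 days.

T ≈ 1150 days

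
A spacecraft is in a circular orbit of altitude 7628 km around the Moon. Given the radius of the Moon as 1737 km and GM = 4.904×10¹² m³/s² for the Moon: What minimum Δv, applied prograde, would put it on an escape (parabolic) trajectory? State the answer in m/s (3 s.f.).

Δv ≈ 300 m/s

r = 1737 + 7628 = 9365.0 km = 9.3650×10⁶ m.
Circular speed v_c = √(μ/r) = 723.6 m/s.
Escape speed v_esc = √(2μ/r) = √2 × v_c = 1023 m/s.
Δv = v_esc − v_c = 299.7 m/s.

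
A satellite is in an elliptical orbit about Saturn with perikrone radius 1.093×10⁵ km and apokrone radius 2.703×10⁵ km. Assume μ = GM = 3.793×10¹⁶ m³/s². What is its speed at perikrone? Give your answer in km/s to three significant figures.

v ≈ 22.2 km/s

Semi-major axis a = (r_p + r_a)/2 = 1.8980×10⁵ km = 1.898×10⁸ m.
Vis-viva: v² = μ(2/r − 1/a) = 3.793×10¹⁶ × (1.830×10⁻⁸ − 5.269×10⁻⁹) = 4.942×10⁸ m²/s².
v = 22230 m/s = 22.23 km/s.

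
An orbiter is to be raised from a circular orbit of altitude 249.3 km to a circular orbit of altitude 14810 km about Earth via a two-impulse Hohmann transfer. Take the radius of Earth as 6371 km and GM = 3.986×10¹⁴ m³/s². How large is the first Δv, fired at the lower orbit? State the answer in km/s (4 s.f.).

r₁ = 6371 + 249.3 = 6620.3 km = 6.6203×10⁶ m.
r₂ = 6371 + 14810 = 21181 km = 2.1181×10⁷ m.
Transfer ellipse a_t = (r₁ + r₂)/2 = 1.390×10⁷ m.
At r₁: circular v_c1 = √(μ/r₁) = 7759 m/s; transfer-perigee v_p = √[μ(2/r₁ − 1/a_t)] = 9578 m/s.
Δv₁ = v_p − v_c1 = 1819 m/s.
= 1.819 km/s.

Δv ≈ 1.819 km/s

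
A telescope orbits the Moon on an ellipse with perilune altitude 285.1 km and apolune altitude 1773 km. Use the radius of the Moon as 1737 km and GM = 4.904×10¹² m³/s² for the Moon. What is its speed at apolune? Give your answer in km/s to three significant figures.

v ≈ 1.01 km/s

r_p = 1737 + 285.1 = 2022.1 km = 2.0221×10⁶ m.
r_a = 1737 + 1773 = 3510.0 km = 3.5100×10⁶ m.
Semi-major axis a = (r_p + r_a)/2 = 2766.1 km = 2.766×10⁶ m.
Vis-viva: v² = μ(2/r − 1/a) = 4.904×10¹² × (5.698×10⁻⁷ − 3.615×10⁻⁷) = 1.021×10⁶ m²/s².
v = 1011 m/s = 1.011 km/s.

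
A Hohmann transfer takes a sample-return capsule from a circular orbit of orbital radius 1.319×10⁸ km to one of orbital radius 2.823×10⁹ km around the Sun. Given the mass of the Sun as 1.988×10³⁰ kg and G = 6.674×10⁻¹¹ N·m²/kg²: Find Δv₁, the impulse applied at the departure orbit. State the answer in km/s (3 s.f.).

μ = GM = 6.674×10⁻¹¹ × 1.988×10³⁰ = 1.327×10²⁰ m³/s².
r₁ = 1.319×10⁸ km = 1.319×10¹¹ m.
r₂ = 2.823×10⁹ km = 2.823×10¹² m.
Transfer ellipse a_t = (r₁ + r₂)/2 = 1.477×10¹² m.
At r₁: circular v_c1 = √(μ/r₁) = 31720 m/s; transfer-perihelion v_p = √[μ(2/r₁ − 1/a_t)] = 43840 m/s.
Δv₁ = v_p − v_c1 = 12120 m/s.
= 12.12 km/s.

Δv ≈ 12.1 km/s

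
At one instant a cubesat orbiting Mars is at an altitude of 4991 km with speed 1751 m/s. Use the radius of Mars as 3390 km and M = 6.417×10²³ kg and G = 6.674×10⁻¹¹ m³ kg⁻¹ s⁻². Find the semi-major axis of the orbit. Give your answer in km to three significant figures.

μ = GM = 6.674×10⁻¹¹ × 6.417×10²³ = 4.283×10¹³ m³/s².
r = 3390 + 4991 = 8381.0 km = 8.381×10⁶ m.
Specific orbital energy ε = v²/2 − μ/r = (1751)²/2 − 4.283×10¹³/8.381×10⁶ = -3.577×10⁶ J/kg.
Since ε = −μ/(2a), a = −μ/(2ε) = 5.986×10⁶ m = 5986.4 km.

a ≈ 5990 km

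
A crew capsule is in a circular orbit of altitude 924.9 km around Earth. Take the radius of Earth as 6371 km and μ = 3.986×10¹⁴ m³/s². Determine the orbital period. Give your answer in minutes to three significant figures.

T ≈ 103 minutes

r = 6371 + 924.9 = 7295.9 km = 7.2959×10⁶ m.
Kepler's third law: T = 2π√(r³/μ) = 2π√((7.296×10⁶)³ / 3.986×10¹⁴).
r³/μ = 9.743×10⁵ s², so T = 2π × 9.871×10² = 6.202×10³ s.
Converting: 6.202×10³ s ÷ 60.00 = 103.4 minutes.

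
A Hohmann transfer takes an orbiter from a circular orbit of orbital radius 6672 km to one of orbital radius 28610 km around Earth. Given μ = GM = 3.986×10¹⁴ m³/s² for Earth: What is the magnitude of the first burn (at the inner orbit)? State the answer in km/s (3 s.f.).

Δv ≈ 2.11 km/s

r₁ = 6672 km = 6.672×10⁶ m.
r₂ = 28610 km = 2.861×10⁷ m.
Transfer ellipse a_t = (r₁ + r₂)/2 = 1.764×10⁷ m.
At r₁: circular v_c1 = √(μ/r₁) = 7729 m/s; transfer-perigee v_p = √[μ(2/r₁ − 1/a_t)] = 9843 m/s.
Δv₁ = v_p − v_c1 = 2114 m/s.
= 2.114 km/s.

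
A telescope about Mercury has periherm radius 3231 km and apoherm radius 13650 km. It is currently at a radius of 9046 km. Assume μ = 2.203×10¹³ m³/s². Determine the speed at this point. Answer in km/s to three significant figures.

v ≈ 1.50 km/s

Semi-major axis a = (r_p + r_a)/2 = 8440.5 km = 8.440×10⁶ m.
Vis-viva: v² = μ(2/r − 1/a) = 2.203×10¹³ × (2.211×10⁻⁷ − 1.185×10⁻⁷) = 2.261×10⁶ m²/s².
v = 1504 m/s = 1.504 km/s.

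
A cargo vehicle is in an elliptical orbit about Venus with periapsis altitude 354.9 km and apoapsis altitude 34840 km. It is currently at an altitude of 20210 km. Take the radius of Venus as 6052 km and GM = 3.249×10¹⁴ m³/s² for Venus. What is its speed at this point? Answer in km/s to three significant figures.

r_p = 6052 + 354.9 = 6406.9 km = 6.4069×10⁶ m.
r_a = 6052 + 34840 = 40892 km = 4.0892×10⁷ m.
r = 6052 + 20210 = 26262 km = 2.626×10⁷ m.
Semi-major axis a = (r_p + r_a)/2 = 23649 km = 2.365×10⁷ m.
Vis-viva: v² = μ(2/r − 1/a) = 3.249×10¹⁴ × (7.616×10⁻⁸ − 4.228×10⁻⁸) = 1.100×10⁷ m²/s².
v = 3317 m/s = 3.317 km/s.

v ≈ 3.32 km/s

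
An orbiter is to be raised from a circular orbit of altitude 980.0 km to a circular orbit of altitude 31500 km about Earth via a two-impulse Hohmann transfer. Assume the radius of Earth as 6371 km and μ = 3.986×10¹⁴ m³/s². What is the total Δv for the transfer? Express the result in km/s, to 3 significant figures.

Δv_total ≈ 3.56 km/s

r₁ = 6371 + 980.0 = 7351.0 km = 7.3510×10⁶ m.
r₂ = 6371 + 31500 = 37871 km = 3.7871×10⁷ m.
Transfer ellipse a_t = (r₁ + r₂)/2 = 2.261×10⁷ m.
At r₁: circular v_c1 = √(μ/r₁) = 7364 m/s; transfer-perigee v_p = √[μ(2/r₁ − 1/a_t)] = 9530 m/s.
Δv₁ = v_p − v_c1 = 2166 m/s.
At r₂: circular v_c2 = √(μ/r₂) = 3244 m/s; transfer-apogee v_a = √[μ(2/r₂ − 1/a_t)] = 1850 m/s.
Δv₂ = v_c2 − v_a = 1394 m/s.
Total Δv = Δv₁ + Δv₂ = 3561 m/s = 3.561 km/s.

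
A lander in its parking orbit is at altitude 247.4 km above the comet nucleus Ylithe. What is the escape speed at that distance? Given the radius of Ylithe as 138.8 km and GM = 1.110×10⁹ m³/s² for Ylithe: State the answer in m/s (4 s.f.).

r = 138.8 + 247.4 = 386.20 km = 3.8620×10⁵ m.
Escape speed v_esc = √(2μ/r) = √(2 × 1.110×10⁹ / 3.862×10⁵) = √(5.748×10³) = 75.82 m/s.

v_esc ≈ 75.82 m/s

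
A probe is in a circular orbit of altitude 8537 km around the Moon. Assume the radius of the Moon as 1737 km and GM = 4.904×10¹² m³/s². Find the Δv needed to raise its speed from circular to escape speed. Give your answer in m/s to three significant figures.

r = 1737 + 8537 = 10274 km = 1.0274×10⁷ m.
Circular speed v_c = √(μ/r) = 690.9 m/s.
Escape speed v_esc = √(2μ/r) = √2 × v_c = 977.1 m/s.
Δv = v_esc − v_c = 286.2 m/s.

Δv ≈ 286 m/s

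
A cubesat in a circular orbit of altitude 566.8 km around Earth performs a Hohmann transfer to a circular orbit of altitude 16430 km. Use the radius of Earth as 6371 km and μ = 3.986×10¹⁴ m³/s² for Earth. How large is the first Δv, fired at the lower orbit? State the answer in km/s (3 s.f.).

r₁ = 6371 + 566.8 = 6937.8 km = 6.9378×10⁶ m.
r₂ = 6371 + 16430 = 22801 km = 2.2801×10⁷ m.
Transfer ellipse a_t = (r₁ + r₂)/2 = 1.487×10⁷ m.
At r₁: circular v_c1 = √(μ/r₁) = 7580 m/s; transfer-perigee v_p = √[μ(2/r₁ − 1/a_t)] = 9386 m/s.
Δv₁ = v_p − v_c1 = 1806 m/s.
= 1.806 km/s.

Δv ≈ 1.81 km/s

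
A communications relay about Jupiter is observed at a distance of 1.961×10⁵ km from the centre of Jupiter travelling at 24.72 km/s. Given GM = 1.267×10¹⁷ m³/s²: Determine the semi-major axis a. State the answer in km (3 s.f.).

r = 1.961×10⁸ m.
Specific orbital energy ε = v²/2 − μ/r = (24720)²/2 − 1.267×10¹⁷/1.961×10⁸ = -3.406×10⁸ J/kg.
Since ε = −μ/(2a), a = −μ/(2ε) = 1.860×10⁸ m = 1.8602×10⁵ km.

a ≈ 1.86×10⁵ km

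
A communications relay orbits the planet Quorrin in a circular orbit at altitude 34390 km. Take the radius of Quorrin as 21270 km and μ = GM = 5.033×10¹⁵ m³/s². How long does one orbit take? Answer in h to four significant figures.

r = 21270 + 34390 = 55660 km = 5.5660×10⁷ m.
Kepler's third law: T = 2π√(r³/μ) = 2π√((5.566×10⁷)³ / 5.033×10¹⁵).
r³/μ = 3.426×10⁷ s², so T = 2π × 5.853×10³ = 3.678×10⁴ s.
Converting: 3.678×10⁴ s ÷ 3600 = 10.22 h.

T ≈ 10.22 h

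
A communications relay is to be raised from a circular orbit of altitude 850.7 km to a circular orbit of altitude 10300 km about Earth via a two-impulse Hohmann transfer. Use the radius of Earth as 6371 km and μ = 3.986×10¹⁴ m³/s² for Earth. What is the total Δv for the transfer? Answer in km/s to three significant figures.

Δv_total ≈ 2.43 km/s

r₁ = 6371 + 850.7 = 7221.7 km = 7.2217×10⁶ m.
r₂ = 6371 + 10300 = 16671 km = 1.6671×10⁷ m.
Transfer ellipse a_t = (r₁ + r₂)/2 = 1.195×10⁷ m.
At r₁: circular v_c1 = √(μ/r₁) = 7429 m/s; transfer-perigee v_p = √[μ(2/r₁ − 1/a_t)] = 8776 m/s.
Δv₁ = v_p − v_c1 = 1347 m/s.
At r₂: circular v_c2 = √(μ/r₂) = 4890 m/s; transfer-apogee v_a = √[μ(2/r₂ − 1/a_t)] = 3802 m/s.
Δv₂ = v_c2 − v_a = 1088 m/s.
Total Δv = Δv₁ + Δv₂ = 2435 m/s = 2.435 km/s.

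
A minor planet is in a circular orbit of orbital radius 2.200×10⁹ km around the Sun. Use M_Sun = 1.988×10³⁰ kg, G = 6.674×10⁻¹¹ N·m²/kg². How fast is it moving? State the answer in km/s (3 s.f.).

v ≈ 7.77 km/s

μ = GM = 6.674×10⁻¹¹ × 1.988×10³⁰ = 1.327×10²⁰ m³/s².
r = 2.200×10⁹ km = 2.200×10¹² m.
For a circular orbit v = √(μ/r) = √(1.327×10²⁰ / 2.200×10¹²) = √(6.031×10⁷) = 7766 m/s.
That is 7.766 km/s.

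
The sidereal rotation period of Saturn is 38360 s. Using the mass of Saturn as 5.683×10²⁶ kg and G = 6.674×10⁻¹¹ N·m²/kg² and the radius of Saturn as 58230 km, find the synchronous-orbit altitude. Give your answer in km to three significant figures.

h_sync ≈ 54000 km

μ = GM = 6.674×10⁻¹¹ × 5.683×10²⁶ = 3.793×10¹⁶ m³/s².
A synchronous orbit has period T, so by Kepler's third law a = (μT²/4π²)^(1/3).
μT²/4π² = 3.793×10¹⁶ × (3.836×10⁴)² / 39.48 = 1.414×10²⁴ m³.
a = 1.122×10⁸ m = 1.1223×10⁵ km.
Altitude h = a − R = 1.1223×10⁵ − 58230 = 54003 km.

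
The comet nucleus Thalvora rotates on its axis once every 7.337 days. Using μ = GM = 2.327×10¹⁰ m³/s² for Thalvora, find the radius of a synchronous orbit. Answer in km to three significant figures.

T = 7.337 days = 6.339×10⁵ s.
A synchronous orbit has period T, so by Kepler's third law a = (μT²/4π²)^(1/3).
μT²/4π² = 2.327×10¹⁰ × (6.339×10⁵)² / 39.48 = 2.369×10²⁰ m³.
a = 6.187×10⁶ m = 6187.3 km.

r_sync ≈ 6190 km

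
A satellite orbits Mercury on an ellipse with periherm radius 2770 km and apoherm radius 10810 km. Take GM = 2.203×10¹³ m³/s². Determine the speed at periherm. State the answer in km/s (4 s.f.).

Semi-major axis a = (r_p + r_a)/2 = 6790.0 km = 6.790×10⁶ m.
Vis-viva: v² = μ(2/r − 1/a) = 2.203×10¹³ × (7.220×10⁻⁷ − 1.473×10⁻⁷) = 1.266×10⁷ m²/s².
v = 3558 m/s = 3.558 km/s.

v ≈ 3.558 km/s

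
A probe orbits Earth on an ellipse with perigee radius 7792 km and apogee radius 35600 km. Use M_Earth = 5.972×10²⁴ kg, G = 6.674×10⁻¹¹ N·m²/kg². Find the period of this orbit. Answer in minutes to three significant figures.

T ≈ 530 minutes

μ = GM = 6.674×10⁻¹¹ × 5.972×10²⁴ = 3.986×10¹⁴ m³/s².
Semi-major axis a = (r_p + r_a)/2 = (7792.0 + 35600)/2 = 21696 km = 2.170×10⁷ m.
By Kepler's third law T = 2π√(a³/μ) = 2π × 5.062×10³ = 3.181×10⁴ s.
= 530.1 minutes.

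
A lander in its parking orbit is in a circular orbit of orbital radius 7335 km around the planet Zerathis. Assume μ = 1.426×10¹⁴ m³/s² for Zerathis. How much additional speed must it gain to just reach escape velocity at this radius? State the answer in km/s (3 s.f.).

Δv ≈ 1.83 km/s

r = 7335 km = 7.335×10⁶ m.
Circular speed v_c = √(μ/r) = 4409 m/s.
Escape speed v_esc = √(2μ/r) = √2 × v_c = 6236 m/s.
Δv = v_esc − v_c = 1826 m/s = 1.826 km/s.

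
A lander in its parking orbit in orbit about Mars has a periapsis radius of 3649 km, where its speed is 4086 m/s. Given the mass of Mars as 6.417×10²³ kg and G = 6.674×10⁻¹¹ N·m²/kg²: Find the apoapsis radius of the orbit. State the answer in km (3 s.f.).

μ = GM = 6.674×10⁻¹¹ × 6.417×10²³ = 4.283×10¹³ m³/s².
r_p = 3.649×10⁶ m.
Specific energy ε = v²/2 − μ/r = -3.389×10⁶ J/kg, so a = −μ/(2ε) = 6.319×10⁶ m.
The apsides satisfy r_p + r_a = 2a, so the apoapsis radius is 2a − r_p = 8.988×10⁶ m = 8988.2 km.

apoapsis radius ≈ 8990 km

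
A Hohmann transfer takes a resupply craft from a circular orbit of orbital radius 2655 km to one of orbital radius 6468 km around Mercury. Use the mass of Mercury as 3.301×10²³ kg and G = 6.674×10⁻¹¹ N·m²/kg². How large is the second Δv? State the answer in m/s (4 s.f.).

μ = GM = 6.674×10⁻¹¹ × 3.301×10²³ = 2.203×10¹³ m³/s².
r₁ = 2655 km = 2.655×10⁶ m.
r₂ = 6468 km = 6.468×10⁶ m.
Transfer ellipse a_t = (r₁ + r₂)/2 = 4.562×10⁶ m.
At r₁: circular v_c1 = √(μ/r₁) = 2881 m/s; transfer-periherm v_p = √[μ(2/r₁ − 1/a_t)] = 3430 m/s.
At r₂: circular v_c2 = √(μ/r₂) = 1846 m/s; transfer-apoherm v_a = √[μ(2/r₂ − 1/a_t)] = 1408 m/s.
Δv₂ = v_c2 − v_a = 437.5 m/s.

Δv ≈ 437.5 m/s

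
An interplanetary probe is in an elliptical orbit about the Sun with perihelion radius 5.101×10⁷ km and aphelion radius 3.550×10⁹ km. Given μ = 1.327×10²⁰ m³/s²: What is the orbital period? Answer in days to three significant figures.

T ≈ 15300 days

Semi-major axis a = (r_p + r_a)/2 = (5.1010×10⁷ + 3.5500×10⁹)/2 = 1.8005×10⁹ km = 1.801×10¹² m.
By Kepler's third law T = 2π√(a³/μ) = 2π × 2.097×10⁸ = 1.318×10⁹ s.
= 15250 days.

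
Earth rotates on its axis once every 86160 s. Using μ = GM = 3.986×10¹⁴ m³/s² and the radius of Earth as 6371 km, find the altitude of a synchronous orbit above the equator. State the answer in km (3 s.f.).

h_sync ≈ 35800 km

A synchronous orbit has period T, so by Kepler's third law a = (μT²/4π²)^(1/3).
μT²/4π² = 3.986×10¹⁴ × (8.616×10⁴)² / 39.48 = 7.495×10²² m³.
a = 4.216×10⁷ m = 42163 km.
Altitude h = a − R = 42163 − 6371 = 35792 km.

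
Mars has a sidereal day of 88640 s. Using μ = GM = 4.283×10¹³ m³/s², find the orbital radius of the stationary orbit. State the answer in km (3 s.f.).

r_sync ≈ 20400 km

A synchronous orbit has period T, so by Kepler's third law a = (μT²/4π²)^(1/3).
μT²/4π² = 4.283×10¹³ × (8.864×10⁴)² / 39.48 = 8.524×10²¹ m³.
a = 2.043×10⁷ m = 20428 km.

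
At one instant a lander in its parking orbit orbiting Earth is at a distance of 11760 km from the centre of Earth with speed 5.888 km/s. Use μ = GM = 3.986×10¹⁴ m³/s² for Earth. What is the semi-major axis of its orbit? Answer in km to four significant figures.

r = 1.176×10⁷ m.
Specific orbital energy ε = v²/2 − μ/r = (5888)²/2 − 3.986×10¹⁴/1.176×10⁷ = -1.656×10⁷ J/kg.
Since ε = −μ/(2a), a = −μ/(2ε) = 1.203×10⁷ m = 12035 km.

a ≈ 12030 km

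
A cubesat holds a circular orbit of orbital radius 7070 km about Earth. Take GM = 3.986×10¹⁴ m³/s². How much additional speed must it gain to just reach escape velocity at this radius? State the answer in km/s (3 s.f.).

Δv ≈ 3.11 km/s

r = 7070 km = 7.070×10⁶ m.
Circular speed v_c = √(μ/r) = 7509 m/s.
Escape speed v_esc = √(2μ/r) = √2 × v_c = 10620 m/s.
Δv = v_esc − v_c = 3110 m/s = 3.110 km/s.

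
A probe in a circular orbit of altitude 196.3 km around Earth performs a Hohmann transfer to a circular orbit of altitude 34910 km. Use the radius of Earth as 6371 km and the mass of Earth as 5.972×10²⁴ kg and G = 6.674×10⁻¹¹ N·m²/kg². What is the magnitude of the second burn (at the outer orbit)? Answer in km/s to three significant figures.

Δv ≈ 1.48 km/s

μ = GM = 6.674×10⁻¹¹ × 5.972×10²⁴ = 3.986×10¹⁴ m³/s².
r₁ = 6371 + 196.3 = 6567.3 km = 6.5673×10⁶ m.
r₂ = 6371 + 34910 = 41281 km = 4.1281×10⁷ m.
Transfer ellipse a_t = (r₁ + r₂)/2 = 2.392×10⁷ m.
At r₁: circular v_c1 = √(μ/r₁) = 7790 m/s; transfer-perigee v_p = √[μ(2/r₁ − 1/a_t)] = 10230 m/s.
At r₂: circular v_c2 = √(μ/r₂) = 3107 m/s; transfer-apogee v_a = √[μ(2/r₂ − 1/a_t)] = 1628 m/s.
Δv₂ = v_c2 − v_a = 1479 m/s.
= 1.479 km/s.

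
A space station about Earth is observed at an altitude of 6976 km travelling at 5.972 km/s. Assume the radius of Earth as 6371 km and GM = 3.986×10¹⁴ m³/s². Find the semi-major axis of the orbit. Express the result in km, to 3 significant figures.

a ≈ 16600 km

r = 6371 + 6976 = 13347 km = 1.335×10⁷ m.
Vis-viva rearranged: 1/a = 2/r − v²/μ = 1.498×10⁻⁷ − 8.948×10⁻⁸ = 6.037×10⁻⁸ m⁻¹.
a = 1.656×10⁷ m = 16564 km.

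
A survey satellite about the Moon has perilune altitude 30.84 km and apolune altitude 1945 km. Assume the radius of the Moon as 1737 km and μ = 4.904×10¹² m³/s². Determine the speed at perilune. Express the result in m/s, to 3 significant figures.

v ≈ 1940 m/s

r_p = 1737 + 30.84 = 1767.8 km = 1.7678×10⁶ m.
r_a = 1737 + 1945 = 3682.0 km = 3.6820×10⁶ m.
Semi-major axis a = (r_p + r_a)/2 = 2724.9 km = 2.725×10⁶ m.
Vis-viva: v² = μ(2/r − 1/a) = 4.904×10¹² × (1.131×10⁻⁶ − 3.670×10⁻⁷) = 3.748×10⁶ m²/s².
v = 1936 m/s.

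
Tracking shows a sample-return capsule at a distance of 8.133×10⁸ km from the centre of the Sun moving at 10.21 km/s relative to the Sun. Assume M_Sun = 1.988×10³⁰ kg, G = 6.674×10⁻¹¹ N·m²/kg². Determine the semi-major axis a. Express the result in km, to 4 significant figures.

a ≈ 5.976×10⁸ km

μ = GM = 6.674×10⁻¹¹ × 1.988×10³⁰ = 1.327×10²⁰ m³/s².
r = 8.133×10¹¹ m.
Vis-viva rearranged: 1/a = 2/r − v²/μ = 2.459×10⁻¹² − 7.857×10⁻¹³ = 1.673×10⁻¹² m⁻¹.
a = 5.976×10¹¹ m = 5.9757×10⁸ km.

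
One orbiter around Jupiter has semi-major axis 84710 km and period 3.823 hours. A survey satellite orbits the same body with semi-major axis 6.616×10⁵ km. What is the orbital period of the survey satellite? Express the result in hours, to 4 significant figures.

T₂ ≈ 83.44 hours

Kepler's third law: T² ∝ a³, so T₂ = T₁ (a₂/a₁)^(3/2).
a₂/a₁ = 7.810, (a₂/a₁)^(3/2) = 21.83.
T₂ = 3.823 × 21.83 = 83.44 hours.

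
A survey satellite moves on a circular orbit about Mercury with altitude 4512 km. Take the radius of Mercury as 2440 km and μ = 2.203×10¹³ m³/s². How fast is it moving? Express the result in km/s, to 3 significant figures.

r = 2440 + 4512 = 6952.0 km = 6.9520×10⁶ m.
For a circular orbit v = √(μ/r) = √(2.203×10¹³ / 6.952×10⁶) = √(3.169×10⁶) = 1780 m/s.
That is 1.780 km/s.

v ≈ 1.78 km/s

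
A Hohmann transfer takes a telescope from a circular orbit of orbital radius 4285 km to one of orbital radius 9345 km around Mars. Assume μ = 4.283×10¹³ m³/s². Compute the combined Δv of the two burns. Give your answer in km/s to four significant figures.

r₁ = 4285 km = 4.285×10⁶ m.
r₂ = 9345 km = 9.345×10⁶ m.
Transfer ellipse a_t = (r₁ + r₂)/2 = 6.815×10⁶ m.
At r₁: circular v_c1 = √(μ/r₁) = 3162 m/s; transfer-periapsis v_p = √[μ(2/r₁ − 1/a_t)] = 3702 m/s.
Δv₁ = v_p − v_c1 = 540.6 m/s.
At r₂: circular v_c2 = √(μ/r₂) = 2141 m/s; transfer-apoapsis v_a = √[μ(2/r₂ − 1/a_t)] = 1698 m/s.
Δv₂ = v_c2 − v_a = 443.3 m/s.
Total Δv = Δv₁ + Δv₂ = 983.9 m/s = 0.9839 km/s.

Δv_total ≈ 0.9839 km/s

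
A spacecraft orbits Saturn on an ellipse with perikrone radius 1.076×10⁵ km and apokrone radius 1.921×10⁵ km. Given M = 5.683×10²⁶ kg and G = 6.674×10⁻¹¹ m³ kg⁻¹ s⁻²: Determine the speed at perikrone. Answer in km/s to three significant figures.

v ≈ 21.3 km/s

μ = GM = 6.674×10⁻¹¹ × 5.683×10²⁶ = 3.793×10¹⁶ m³/s².
Semi-major axis a = (r_p + r_a)/2 = 1.4985×10⁵ km = 1.498×10⁸ m.
Vis-viva: v² = μ(2/r − 1/a) = 3.793×10¹⁶ × (1.859×10⁻⁸ − 6.673×10⁻⁹) = 4.519×10⁸ m²/s².
v = 21260 m/s = 21.26 km/s.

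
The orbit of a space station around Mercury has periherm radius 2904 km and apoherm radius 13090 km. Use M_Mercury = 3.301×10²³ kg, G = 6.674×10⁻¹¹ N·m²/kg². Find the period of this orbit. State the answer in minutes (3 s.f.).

T ≈ 505 minutes

μ = GM = 6.674×10⁻¹¹ × 3.301×10²³ = 2.203×10¹³ m³/s².
Semi-major axis a = (r_p + r_a)/2 = (2904.0 + 13090)/2 = 7997.0 km = 7.997×10⁶ m.
By Kepler's third law T = 2π√(a³/μ) = 2π × 4.818×10³ = 3.027×10⁴ s.
= 504.5 minutes.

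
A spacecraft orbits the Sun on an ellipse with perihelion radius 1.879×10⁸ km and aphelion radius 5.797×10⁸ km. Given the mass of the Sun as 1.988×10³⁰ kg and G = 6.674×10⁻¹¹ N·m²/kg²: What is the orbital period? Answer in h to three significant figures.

μ = GM = 6.674×10⁻¹¹ × 1.988×10³⁰ = 1.327×10²⁰ m³/s².
Semi-major axis a = (r_p + r_a)/2 = (1.8790×10⁸ + 5.7970×10⁸)/2 = 3.8380×10⁸ km = 3.838×10¹¹ m.
By Kepler's third law T = 2π√(a³/μ) = 2π × 2.064×10⁷ = 1.297×10⁸ s.
= 36030 h.

T ≈ 36000 h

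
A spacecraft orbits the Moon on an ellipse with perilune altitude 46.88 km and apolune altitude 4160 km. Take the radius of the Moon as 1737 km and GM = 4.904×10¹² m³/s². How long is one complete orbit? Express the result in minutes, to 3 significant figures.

T ≈ 356 minutes

r_p = 1737 + 46.88 = 1783.9 km = 1.7839×10⁶ m.
r_a = 1737 + 4160 = 5897.0 km = 5.8970×10⁶ m.
Semi-major axis a = (r_p + r_a)/2 = (1783.9 + 5897.0)/2 = 3840.4 km = 3.840×10⁶ m.
By Kepler's third law T = 2π√(a³/μ) = 2π × 3.399×10³ = 2.135×10⁴ s.
= 355.9 minutes.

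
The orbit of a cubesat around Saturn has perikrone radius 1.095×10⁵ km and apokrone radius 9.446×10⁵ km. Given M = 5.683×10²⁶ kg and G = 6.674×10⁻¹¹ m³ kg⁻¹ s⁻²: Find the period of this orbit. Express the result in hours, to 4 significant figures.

μ = GM = 6.674×10⁻¹¹ × 5.683×10²⁶ = 3.793×10¹⁶ m³/s².
Semi-major axis a = (r_p + r_a)/2 = (1.0950×10⁵ + 9.4460×10⁵)/2 = 5.2705×10⁵ km = 5.270×10⁸ m.
By Kepler's third law T = 2π√(a³/μ) = 2π × 6.213×10⁴ = 3.904×10⁵ s.
= 108.4 hours.

T ≈ 108.4 hours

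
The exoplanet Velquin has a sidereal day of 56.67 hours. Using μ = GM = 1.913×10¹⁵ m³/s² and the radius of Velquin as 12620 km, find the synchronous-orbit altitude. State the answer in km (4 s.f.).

T = 56.67 hours = 2.040×10⁵ s.
A synchronous orbit has period T, so by Kepler's third law a = (μT²/4π²)^(1/3).
μT²/4π² = 1.913×10¹⁵ × (2.040×10⁵)² / 39.48 = 2.017×10²⁴ m³.
a = 1.263×10⁸ m = 1.2634×10⁵ km.
Altitude h = a − R = 1.2634×10⁵ − 12620 = 1.1372×10⁵ km.

h_sync ≈ 1.137×10⁵ km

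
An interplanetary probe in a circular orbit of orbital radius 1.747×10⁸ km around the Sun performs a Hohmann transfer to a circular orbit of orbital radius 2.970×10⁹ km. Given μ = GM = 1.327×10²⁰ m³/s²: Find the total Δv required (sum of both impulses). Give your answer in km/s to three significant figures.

Δv_total ≈ 14.8 km/s

r₁ = 1.747×10⁸ km = 1.747×10¹¹ m.
r₂ = 2.970×10⁹ km = 2.970×10¹² m.
Transfer ellipse a_t = (r₁ + r₂)/2 = 1.572×10¹² m.
At r₁: circular v_c1 = √(μ/r₁) = 27560 m/s; transfer-perihelion v_p = √[μ(2/r₁ − 1/a_t)] = 37880 m/s.
Δv₁ = v_p − v_c1 = 10320 m/s.
At r₂: circular v_c2 = √(μ/r₂) = 6684 m/s; transfer-aphelion v_a = √[μ(2/r₂ − 1/a_t)] = 2228 m/s.
Δv₂ = v_c2 − v_a = 4456 m/s.
Total Δv = Δv₁ + Δv₂ = 14770 m/s = 14.77 km/s.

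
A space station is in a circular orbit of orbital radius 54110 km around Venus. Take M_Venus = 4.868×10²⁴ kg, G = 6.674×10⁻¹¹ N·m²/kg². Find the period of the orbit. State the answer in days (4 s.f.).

μ = GM = 6.674×10⁻¹¹ × 4.868×10²⁴ = 3.249×10¹⁴ m³/s².
r = 54110 km = 5.411×10⁷ m.
Kepler's third law: T = 2π√(r³/μ) = 2π√((5.411×10⁷)³ / 3.249×10¹⁴).
r³/μ = 4.876×10⁸ s², so T = 2π × 2.208×10⁴ = 1.387×10⁵ s.
Converting: 1.387×10⁵ s ÷ 86400 = 1.606 days.

T ≈ 1.606 days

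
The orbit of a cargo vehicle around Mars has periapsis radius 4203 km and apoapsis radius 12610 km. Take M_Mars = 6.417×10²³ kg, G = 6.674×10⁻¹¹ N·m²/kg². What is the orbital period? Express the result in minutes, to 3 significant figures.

μ = GM = 6.674×10⁻¹¹ × 6.417×10²³ = 4.283×10¹³ m³/s².
Semi-major axis a = (r_p + r_a)/2 = (4203.0 + 12610)/2 = 8406.5 km = 8.406×10⁶ m.
By Kepler's third law T = 2π√(a³/μ) = 2π × 3.724×10³ = 2.340×10⁴ s.
= 390.0 minutes.

T ≈ 390 minutes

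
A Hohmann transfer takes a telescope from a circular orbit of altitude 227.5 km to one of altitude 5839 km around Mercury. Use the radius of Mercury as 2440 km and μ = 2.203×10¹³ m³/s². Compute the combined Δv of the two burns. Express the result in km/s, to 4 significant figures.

Δv_total ≈ 1.153 km/s

r₁ = 2440 + 227.5 = 2667.5 km = 2.6675×10⁶ m.
r₂ = 2440 + 5839 = 8279.0 km = 8.2790×10⁶ m.
Transfer ellipse a_t = (r₁ + r₂)/2 = 5.473×10⁶ m.
At r₁: circular v_c1 = √(μ/r₁) = 2874 m/s; transfer-periherm v_p = √[μ(2/r₁ − 1/a_t)] = 3534 m/s.
Δv₁ = v_p − v_c1 = 660.7 m/s.
At r₂: circular v_c2 = √(μ/r₂) = 1631 m/s; transfer-apoherm v_a = √[μ(2/r₂ − 1/a_t)] = 1139 m/s.
Δv₂ = v_c2 − v_a = 492.4 m/s.
Total Δv = Δv₁ + Δv₂ = 1153 m/s = 1.153 km/s.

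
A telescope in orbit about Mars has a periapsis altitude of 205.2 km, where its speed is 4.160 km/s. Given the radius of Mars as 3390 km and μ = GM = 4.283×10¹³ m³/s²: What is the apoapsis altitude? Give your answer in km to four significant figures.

r_p = 3390 + 205.2 = 3595.2 km = 3.595×10⁶ m.
Specific energy ε = v²/2 − μ/r = -3.260×10⁶ J/kg, so a = −μ/(2ε) = 6.568×10⁶ m.
The apsides satisfy r_p + r_a = 2a, so the apoapsis radius is 2a − r_p = 9.542×10⁶ m = 9541.6 km.
Apoapsis altitude = 9541.6 − 3390 = 6151.6 km.

apoapsis altitude ≈ 6152 km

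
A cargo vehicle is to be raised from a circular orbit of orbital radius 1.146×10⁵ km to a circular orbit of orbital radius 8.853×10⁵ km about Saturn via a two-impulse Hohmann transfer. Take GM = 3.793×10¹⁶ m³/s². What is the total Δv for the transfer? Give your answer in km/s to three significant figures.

r₁ = 1.146×10⁵ km = 1.146×10⁸ m.
r₂ = 8.853×10⁵ km = 8.853×10⁸ m.
Transfer ellipse a_t = (r₁ + r₂)/2 = 5.000×10⁸ m.
At r₁: circular v_c1 = √(μ/r₁) = 18190 m/s; transfer-perikrone v_p = √[μ(2/r₁ − 1/a_t)] = 24210 m/s.
Δv₁ = v_p − v_c1 = 6016 m/s.
At r₂: circular v_c2 = √(μ/r₂) = 6546 m/s; transfer-apokrone v_a = √[μ(2/r₂ − 1/a_t)] = 3134 m/s.
Δv₂ = v_c2 − v_a = 3412 m/s.
Total Δv = Δv₁ + Δv₂ = 9428 m/s = 9.428 km/s.

Δv_total ≈ 9.43 km/s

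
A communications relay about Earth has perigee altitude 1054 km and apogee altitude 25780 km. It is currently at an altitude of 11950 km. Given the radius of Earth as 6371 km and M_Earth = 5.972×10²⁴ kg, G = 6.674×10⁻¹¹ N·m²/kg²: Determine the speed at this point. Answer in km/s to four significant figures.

μ = GM = 6.674×10⁻¹¹ × 5.972×10²⁴ = 3.986×10¹⁴ m³/s².
r_p = 6371 + 1054 = 7425.0 km = 7.4250×10⁶ m.
r_a = 6371 + 25780 = 32151 km = 3.2151×10⁷ m.
r = 6371 + 11950 = 18321 km = 1.832×10⁷ m.
Semi-major axis a = (r_p + r_a)/2 = 19788 km = 1.979×10⁷ m.
Vis-viva: v² = μ(2/r − 1/a) = 3.986×10¹⁴ × (1.092×10⁻⁷ − 5.054×10⁻⁸) = 2.337×10⁷ m²/s².
v = 4834 m/s = 4.834 km/s.

v ≈ 4.834 km/s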